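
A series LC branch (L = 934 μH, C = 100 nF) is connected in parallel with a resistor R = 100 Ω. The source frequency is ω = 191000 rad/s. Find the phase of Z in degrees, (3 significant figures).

38.4°

X_L = ωL = 178 Ω
X_C = 1/(ωC) = 52.4 Ω
Branch 1: Z₁ = R = 100 Ω
Branch 2 (series LC): Z₂ = j(X_L − X_C) = j126 Ω
Parallel: Z = Z₁Z₂/(Z₁+Z₂), |Z| = 78.3 Ω, ∠Z = 38.4°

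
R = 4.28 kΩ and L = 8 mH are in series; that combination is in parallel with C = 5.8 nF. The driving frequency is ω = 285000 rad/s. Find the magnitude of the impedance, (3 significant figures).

X_L = ωL = 2280 Ω
X_C = 1/(ωC) = 605 Ω
Branch 1 (R+jX_L): Z₁ = 4280 + j2280 Ω, |Z₁| = 4850 Ω
Branch 2 (−jX_C): Z₂ = −j605 Ω
Parallel: Z = Z₁Z₂/(Z₁+Z₂), |Z| = 638 Ω, ∠Z = -83.3°

638 Ω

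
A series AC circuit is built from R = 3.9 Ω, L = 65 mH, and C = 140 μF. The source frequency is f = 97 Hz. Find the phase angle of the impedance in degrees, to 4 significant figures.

82.04°

ω = 2πf = 609.5 rad/s
X_L = ωL = 39.62 Ω
X_C = 1/(ωC) = 11.72 Ω
Net reactance X = X_L − X_C = 27.90 Ω
Z = 3.900 + j27.90 Ω
|Z| = √(3.900² + 27.90²) = 28.17 Ω
∠Z = arctan(27.90/3.900) = 82.04°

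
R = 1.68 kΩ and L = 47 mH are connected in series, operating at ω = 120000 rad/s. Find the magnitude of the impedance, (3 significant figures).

5880 Ω

X_L = ωL = 5640 Ω
Z = 1680 + j5640 Ω
|Z| = √(1680² + 5640²) = 5880 Ω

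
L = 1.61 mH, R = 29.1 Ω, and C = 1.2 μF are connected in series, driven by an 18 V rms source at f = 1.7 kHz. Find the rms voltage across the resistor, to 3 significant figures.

7.77 V

ω = 2πf = 10680 rad/s
X_L = ωL = 17.2 Ω
X_C = 1/(ωC) = 78.0 Ω
Net reactance X = X_L − X_C = -60.8 Ω
Z = 29.1 − j60.8 Ω
|Z| = √(29.1² + 60.8²) = 67.4 Ω
I = V/|Z| = 267 mA
V_R = I·|Z_R| = 0.267 × 29.1 = 7.77 V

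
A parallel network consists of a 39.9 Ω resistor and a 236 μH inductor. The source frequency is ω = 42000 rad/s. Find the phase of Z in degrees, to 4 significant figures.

X_L = ωL = 9.912 Ω
Parallel: admittances add. Y = 1/R + 1/(jωL)
Y = (0.02506 − j0.1009) S
|Y| = 0.1040 S → |Z| = 1/|Y| = 9.620 Ω, ∠Z = −∠Y = 76.05°

76.05°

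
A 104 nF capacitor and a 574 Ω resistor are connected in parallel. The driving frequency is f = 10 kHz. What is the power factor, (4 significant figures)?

0.2576

ω = 2πf = 62830 rad/s
X_C = 1/(ωC) = 153.0 Ω
Parallel: admittances add. Y = 1/R + jωC
Y = (0.001742 + j0.006535) S
|Y| = 0.006763 S → |Z| = 1/|Y| = 147.9 Ω, ∠Z = −∠Y = -75.07°
cos φ = cos(-75.07°) = 0.2576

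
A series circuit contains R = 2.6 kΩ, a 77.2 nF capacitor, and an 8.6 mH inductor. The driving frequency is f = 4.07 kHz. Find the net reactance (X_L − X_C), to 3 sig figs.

ω = 2πf = 25570 rad/s
X_L = ωL = 220 Ω
X_C = 1/(ωC) = 507 Ω
X = 220 − 507 = -287 Ω

-287 Ω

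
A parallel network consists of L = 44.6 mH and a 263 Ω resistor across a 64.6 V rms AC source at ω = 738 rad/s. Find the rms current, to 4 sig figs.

X_L = ωL = 32.91 Ω
Parallel: admittances add. Y = 1/R + 1/(jωL)
Y = (0.003802 − j0.03038) S
|Y| = 0.03062 S → |Z| = 1/|Y| = 32.66 Ω, ∠Z = −∠Y = 82.87°
I = V/|Z| = 64.6/32.66 = 1.978 A

1.978 A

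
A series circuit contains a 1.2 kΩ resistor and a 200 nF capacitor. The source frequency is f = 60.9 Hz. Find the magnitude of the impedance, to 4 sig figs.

13120 Ω

ω = 2πf = 382.6 rad/s
X_C = 1/(ωC) = 13070 Ω
Z = 1200 − j13070 Ω
|Z| = √(1200² + 13070²) = 13120 Ω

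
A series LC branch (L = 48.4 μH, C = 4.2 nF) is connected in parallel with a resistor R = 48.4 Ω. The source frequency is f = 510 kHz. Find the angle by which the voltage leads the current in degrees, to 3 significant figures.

30.9°

ω = 2πf = 3.204e+06 rad/s
X_L = ωL = 155 Ω
X_C = 1/(ωC) = 74.3 Ω
Branch 1: Z₁ = R = 48.4 Ω
Branch 2 (series LC): Z₂ = j(X_L − X_C) = j80.8 Ω
Parallel: Z = Z₁Z₂/(Z₁+Z₂), |Z| = 41.5 Ω, ∠Z = 30.9°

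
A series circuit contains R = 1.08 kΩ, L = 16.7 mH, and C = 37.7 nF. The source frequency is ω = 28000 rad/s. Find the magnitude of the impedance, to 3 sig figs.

X_L = ωL = 468 Ω
X_C = 1/(ωC) = 947 Ω
Net reactance X = X_L − X_C = -480 Ω
Z = 1080 − j480 Ω
|Z| = √(1080² + 480²) = 1180 Ω

1180 Ω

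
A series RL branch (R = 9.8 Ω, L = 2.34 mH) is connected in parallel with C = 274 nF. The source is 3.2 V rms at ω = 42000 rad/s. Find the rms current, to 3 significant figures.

5.60 mA

X_L = ωL = 98.3 Ω
X_C = 1/(ωC) = 86.9 Ω
Branch 1 (R+jX_L): Z₁ = 9.80 + j98.3 Ω, |Z₁| = 98.8 Ω
Branch 2 (−jX_C): Z₂ = −j86.9 Ω
Parallel: Z = Z₁Z₂/(Z₁+Z₂), |Z| = 571 Ω, ∠Z = -55.0°
I = V/|Z| = 3.2/571 = 5.60 mA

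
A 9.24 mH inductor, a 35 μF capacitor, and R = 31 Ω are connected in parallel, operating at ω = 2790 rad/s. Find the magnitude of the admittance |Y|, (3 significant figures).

67.1 mS

X_L = ωL = 25.8 Ω
X_C = 1/(ωC) = 10.2 Ω
Parallel: admittances add. Y = 1/R + 1/(jωL) + jωC
Y = (0.0323 + j0.0589) S
|Y| = 0.0671 S → |Z| = 1/|Y| = 14.9 Ω, ∠Z = −∠Y = -61.3°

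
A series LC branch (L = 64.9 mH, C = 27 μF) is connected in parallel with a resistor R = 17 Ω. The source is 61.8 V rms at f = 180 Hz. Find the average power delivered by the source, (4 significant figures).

224.7 W

ω = 2πf = 1131 rad/s
X_L = ωL = 73.40 Ω
X_C = 1/(ωC) = 32.75 Ω
Branch 1: Z₁ = R = 17.00 Ω
Branch 2 (series LC): Z₂ = j(X_L − X_C) = j40.65 Ω
Parallel: Z = Z₁Z₂/(Z₁+Z₂), |Z| = 15.68 Ω, ∠Z = 22.69°
I = V/|Z| = 3.940 A
P = VI cos φ = 61.8 × 3.940 × cos(22.69°) = 224.7 W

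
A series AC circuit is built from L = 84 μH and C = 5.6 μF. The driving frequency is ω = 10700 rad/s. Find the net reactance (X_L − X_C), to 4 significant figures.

X_L = ωL = 0.8988 Ω
X_C = 1/(ωC) = 16.69 Ω
X = 0.8988 − 16.69 = -15.79 Ω

-15.79 Ω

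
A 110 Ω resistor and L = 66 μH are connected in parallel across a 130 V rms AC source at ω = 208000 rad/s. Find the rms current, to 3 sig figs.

X_L = ωL = 13.7 Ω
Parallel: admittances add. Y = 1/R + 1/(jωL)
Y = (0.00909 − j0.0728) S
|Y| = 0.0734 S → |Z| = 1/|Y| = 13.6 Ω, ∠Z = −∠Y = 82.9°
I = V/|Z| = 130/13.6 = 9.54 A

9.54 A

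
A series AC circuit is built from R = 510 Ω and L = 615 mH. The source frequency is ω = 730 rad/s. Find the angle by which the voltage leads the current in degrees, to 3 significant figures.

X_L = ωL = 449 Ω
Z = 510 + j449 Ω
|Z| = √(510² + 449²) = 679 Ω
∠Z = arctan(449/510) = 41.4°

41.4°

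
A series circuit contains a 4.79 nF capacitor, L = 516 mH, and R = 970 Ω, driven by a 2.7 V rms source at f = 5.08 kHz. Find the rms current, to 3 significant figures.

271 μA

ω = 2πf = 31920 rad/s
X_L = ωL = 16500 Ω
X_C = 1/(ωC) = 6540 Ω
Net reactance X = X_L − X_C = 9930 Ω
Z = 970 + j9930 Ω
|Z| = √(970² + 9930²) = 9980 Ω
I = V/|Z| = 2.7/9980 = 271 μA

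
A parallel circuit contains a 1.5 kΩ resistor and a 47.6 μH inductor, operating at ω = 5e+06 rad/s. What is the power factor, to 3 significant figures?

X_L = ωL = 238 Ω
Parallel: admittances add. Y = 1/R + 1/(jωL)
Y = (0.000667 − j0.00420) S
|Y| = 0.00425 S → |Z| = 1/|Y| = 235 Ω, ∠Z = −∠Y = 81.0°
cos φ = cos(81.0°) = 0.157

0.157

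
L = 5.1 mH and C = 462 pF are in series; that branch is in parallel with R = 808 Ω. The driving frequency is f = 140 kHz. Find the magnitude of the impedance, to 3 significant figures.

ω = 2πf = 879600 rad/s
X_L = ωL = 4490 Ω
X_C = 1/(ωC) = 2460 Ω
Branch 1: Z₁ = R = 808 Ω
Branch 2 (series LC): Z₂ = j(X_L − X_C) = j2030 Ω
Parallel: Z = Z₁Z₂/(Z₁+Z₂), |Z| = 750 Ω, ∠Z = 21.7°

750 Ω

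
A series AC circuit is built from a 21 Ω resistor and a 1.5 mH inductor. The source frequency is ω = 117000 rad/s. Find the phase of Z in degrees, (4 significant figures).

X_L = ωL = 175.5 Ω
Z = 21.00 + j175.5 Ω
|Z| = √(21.00² + 175.5²) = 176.8 Ω
∠Z = arctan(175.5/21.00) = 83.18°

83.18°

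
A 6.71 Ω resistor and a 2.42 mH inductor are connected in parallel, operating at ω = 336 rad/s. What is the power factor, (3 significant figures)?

X_L = ωL = 0.813 Ω
Parallel: admittances add. Y = 1/R + 1/(jωL)
Y = (0.149 − j1.23) S
|Y| = 1.24 S → |Z| = 1/|Y| = 0.807 Ω, ∠Z = −∠Y = 83.1°
cos φ = cos(83.1°) = 0.120

0.120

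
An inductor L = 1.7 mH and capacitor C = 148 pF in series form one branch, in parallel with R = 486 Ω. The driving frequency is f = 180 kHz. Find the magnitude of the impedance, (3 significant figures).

ω = 2πf = 1.131e+06 rad/s
X_L = ωL = 1920 Ω
X_C = 1/(ωC) = 5970 Ω
Branch 1: Z₁ = R = 486 Ω
Branch 2 (series LC): Z₂ = j(X_L − X_C) = −j4050 Ω
Parallel: Z = Z₁Z₂/(Z₁+Z₂), |Z| = 483 Ω, ∠Z = -6.84°

483 Ω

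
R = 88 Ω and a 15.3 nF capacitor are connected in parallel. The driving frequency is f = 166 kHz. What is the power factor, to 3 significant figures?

0.580

ω = 2πf = 1.043e+06 rad/s
X_C = 1/(ωC) = 62.7 Ω
Parallel: admittances add. Y = 1/R + jωC
Y = (0.0114 + j0.0160) S
|Y| = 0.0196 S → |Z| = 1/|Y| = 51.0 Ω, ∠Z = −∠Y = -54.5°
cos φ = cos(-54.5°) = 0.580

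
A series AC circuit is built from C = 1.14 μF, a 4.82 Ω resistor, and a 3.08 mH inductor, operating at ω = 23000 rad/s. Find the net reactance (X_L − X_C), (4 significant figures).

32.70 Ω

X_L = ωL = 70.84 Ω
X_C = 1/(ωC) = 38.14 Ω
X = 70.84 − 38.14 = 32.70 Ω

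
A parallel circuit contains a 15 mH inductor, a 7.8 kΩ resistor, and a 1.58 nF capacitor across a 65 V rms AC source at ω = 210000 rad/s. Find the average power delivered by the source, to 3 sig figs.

542 mW

X_L = ωL = 3150 Ω
X_C = 1/(ωC) = 3010 Ω
Parallel: admittances add. Y = 1/R + 1/(jωL) + jωC
Y = (0.000128 + j1.43e-05) S
|Y| = 0.000129 S → |Z| = 1/|Y| = 7750 Ω, ∠Z = −∠Y = -6.38°
I = V/|Z| = 8.39 mA
P = VI cos φ = 65 × 0.00839 × cos(-6.38°) = 542 mW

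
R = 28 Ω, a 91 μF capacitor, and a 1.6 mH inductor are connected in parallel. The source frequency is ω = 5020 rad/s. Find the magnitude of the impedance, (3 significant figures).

X_L = ωL = 8.03 Ω
X_C = 1/(ωC) = 2.19 Ω
Parallel: admittances add. Y = 1/R + 1/(jωL) + jωC
Y = (0.0357 + j0.332) S
|Y| = 0.334 S → |Z| = 1/|Y| = 2.99 Ω, ∠Z = −∠Y = -83.9°

2.99 Ω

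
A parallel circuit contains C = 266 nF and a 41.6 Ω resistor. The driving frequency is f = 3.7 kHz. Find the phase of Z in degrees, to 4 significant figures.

-14.43°

ω = 2πf = 23250 rad/s
X_C = 1/(ωC) = 161.7 Ω
Parallel: admittances add. Y = 1/R + jωC
Y = (0.02404 + j0.006184) S
|Y| = 0.02482 S → |Z| = 1/|Y| = 40.29 Ω, ∠Z = −∠Y = -14.43°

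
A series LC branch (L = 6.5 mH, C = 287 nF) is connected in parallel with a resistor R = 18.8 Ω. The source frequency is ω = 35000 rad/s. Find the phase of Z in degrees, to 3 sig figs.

8.36°

X_L = ωL = 228 Ω
X_C = 1/(ωC) = 99.6 Ω
Branch 1: Z₁ = R = 18.8 Ω
Branch 2 (series LC): Z₂ = j(X_L − X_C) = j128 Ω
Parallel: Z = Z₁Z₂/(Z₁+Z₂), |Z| = 18.6 Ω, ∠Z = 8.36°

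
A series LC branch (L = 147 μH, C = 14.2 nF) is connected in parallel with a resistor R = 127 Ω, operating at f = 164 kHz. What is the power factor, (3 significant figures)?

0.548

ω = 2πf = 1.03e+06 rad/s
X_L = ωL = 151 Ω
X_C = 1/(ωC) = 68.3 Ω
Branch 1: Z₁ = R = 127 Ω
Branch 2 (series LC): Z₂ = j(X_L − X_C) = j83.1 Ω
Parallel: Z = Z₁Z₂/(Z₁+Z₂), |Z| = 69.6 Ω, ∠Z = 56.8°
cos φ = cos(56.8°) = 0.548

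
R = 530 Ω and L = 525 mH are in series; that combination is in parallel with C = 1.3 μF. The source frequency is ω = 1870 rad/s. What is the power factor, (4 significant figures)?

0.2510

X_L = ωL = 981.8 Ω
X_C = 1/(ωC) = 411.4 Ω
Branch 1 (R+jX_L): Z₁ = 530.0 + j981.8 Ω, |Z₁| = 1116 Ω
Branch 2 (−jX_C): Z₂ = −j411.4 Ω
Parallel: Z = Z₁Z₂/(Z₁+Z₂), |Z| = 589.4 Ω, ∠Z = -75.46°
cos φ = cos(-75.46°) = 0.2510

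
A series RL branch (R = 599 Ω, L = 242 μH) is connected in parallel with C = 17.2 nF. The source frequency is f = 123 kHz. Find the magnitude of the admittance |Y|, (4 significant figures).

12.91 mS

ω = 2πf = 772800 rad/s
X_L = ωL = 187.0 Ω
X_C = 1/(ωC) = 75.23 Ω
Branch 1 (R+jX_L): Z₁ = 599.0 + j187.0 Ω, |Z₁| = 627.5 Ω
Branch 2 (−jX_C): Z₂ = −j75.23 Ω
Parallel: Z = Z₁Z₂/(Z₁+Z₂), |Z| = 77.47 Ω, ∠Z = -83.23°
|Y| = 1/|Z| = 12.91 mS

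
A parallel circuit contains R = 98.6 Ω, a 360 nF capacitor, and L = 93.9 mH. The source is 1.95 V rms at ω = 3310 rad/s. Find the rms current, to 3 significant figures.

20.2 mA

X_L = ωL = 311 Ω
X_C = 1/(ωC) = 839 Ω
Parallel: admittances add. Y = 1/R + 1/(jωL) + jωC
Y = (0.0101 − j0.00203) S
|Y| = 0.0103 S → |Z| = 1/|Y| = 96.7 Ω, ∠Z = −∠Y = 11.3°
I = V/|Z| = 1.95/96.7 = 20.2 mA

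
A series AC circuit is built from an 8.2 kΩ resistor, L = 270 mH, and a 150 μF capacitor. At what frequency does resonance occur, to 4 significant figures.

25.01 Hz

ω₀ = 1/√(LC) = 1/√(0.27 × 0.00015) = 157.1 rad/s
f₀ = ω₀/(2π) = 25.01 Hz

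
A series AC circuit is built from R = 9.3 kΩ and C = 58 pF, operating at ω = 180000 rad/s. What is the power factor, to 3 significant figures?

X_C = 1/(ωC) = 95800 Ω
Z = 9300 − j95800 Ω
|Z| = √(9300² + 95800²) = 96200 Ω
∠Z = arctan(-95800/9300) = -84.5°
cos φ = cos(-84.5°) = 0.0966

0.0966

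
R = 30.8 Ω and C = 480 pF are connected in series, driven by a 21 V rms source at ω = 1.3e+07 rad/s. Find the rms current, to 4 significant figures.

X_C = 1/(ωC) = 160.3 Ω
Z = 30.80 − j160.3 Ω
|Z| = √(30.80² + 160.3²) = 163.2 Ω
I = V/|Z| = 21/163.2 = 128.7 mA

128.7 mA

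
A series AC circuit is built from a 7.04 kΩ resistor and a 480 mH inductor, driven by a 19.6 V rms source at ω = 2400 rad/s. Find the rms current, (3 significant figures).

2.75 mA

X_L = ωL = 1150 Ω
Z = 7040 + j1150 Ω
|Z| = √(7040² + 1150²) = 7130 Ω
I = V/|Z| = 19.6/7130 = 2.75 mA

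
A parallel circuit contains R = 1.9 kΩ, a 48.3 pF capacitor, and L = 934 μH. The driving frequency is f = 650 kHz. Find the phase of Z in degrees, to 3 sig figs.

ω = 2πf = 4.084e+06 rad/s
X_L = ωL = 3810 Ω
X_C = 1/(ωC) = 5070 Ω
Parallel: admittances add. Y = 1/R + 1/(jωL) + jωC
Y = (0.000526 − j6.49e-05) S
|Y| = 0.000530 S → |Z| = 1/|Y| = 1890 Ω, ∠Z = −∠Y = 7.03°

7.03°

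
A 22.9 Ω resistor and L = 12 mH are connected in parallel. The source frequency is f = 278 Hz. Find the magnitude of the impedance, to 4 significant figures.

ω = 2πf = 1747 rad/s
X_L = ωL = 20.96 Ω
Parallel: admittances add. Y = 1/R + 1/(jωL)
Y = (0.04367 − j0.04771) S
|Y| = 0.06468 S → |Z| = 1/|Y| = 15.46 Ω, ∠Z = −∠Y = 47.53°

15.46 Ω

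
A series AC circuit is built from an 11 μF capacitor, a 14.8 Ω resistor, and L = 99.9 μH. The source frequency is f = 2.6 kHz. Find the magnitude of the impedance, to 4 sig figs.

ω = 2πf = 16340 rad/s
X_L = ωL = 1.632 Ω
X_C = 1/(ωC) = 5.565 Ω
Net reactance X = X_L − X_C = -3.933 Ω
Z = 14.80 − j3.933 Ω
|Z| = √(14.80² + 3.933²) = 15.31 Ω

15.31 Ω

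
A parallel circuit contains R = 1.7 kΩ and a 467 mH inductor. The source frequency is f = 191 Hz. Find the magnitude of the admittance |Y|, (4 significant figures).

1.879 mS

ω = 2πf = 1200 rad/s
X_L = ωL = 560.4 Ω
Parallel: admittances add. Y = 1/R + 1/(jωL)
Y = (0.0005882 − j0.001784) S
|Y| = 0.001879 S → |Z| = 1/|Y| = 532.3 Ω, ∠Z = −∠Y = 71.75°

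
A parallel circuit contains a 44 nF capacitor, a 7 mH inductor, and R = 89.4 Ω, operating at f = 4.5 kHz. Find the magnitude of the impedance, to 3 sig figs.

84.6 Ω

ω = 2πf = 28270 rad/s
X_L = ωL = 198 Ω
X_C = 1/(ωC) = 804 Ω
Parallel: admittances add. Y = 1/R + 1/(jωL) + jωC
Y = (0.0112 − j0.00381) S
|Y| = 0.0118 S → |Z| = 1/|Y| = 84.6 Ω, ∠Z = −∠Y = 18.8°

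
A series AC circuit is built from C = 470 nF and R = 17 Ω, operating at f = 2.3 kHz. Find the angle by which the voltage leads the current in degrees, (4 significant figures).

-83.41°

ω = 2πf = 14450 rad/s
X_C = 1/(ωC) = 147.2 Ω
Z = 17.00 − j147.2 Ω
|Z| = √(17.00² + 147.2²) = 148.2 Ω
∠Z = arctan(-147.2/17.00) = -83.41°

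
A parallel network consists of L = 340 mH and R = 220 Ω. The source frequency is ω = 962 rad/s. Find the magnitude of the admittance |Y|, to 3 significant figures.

5.48 mS

X_L = ωL = 327 Ω
Parallel: admittances add. Y = 1/R + 1/(jωL)
Y = (0.00455 − j0.00306) S
|Y| = 0.00548 S → |Z| = 1/|Y| = 183 Ω, ∠Z = −∠Y = 33.9°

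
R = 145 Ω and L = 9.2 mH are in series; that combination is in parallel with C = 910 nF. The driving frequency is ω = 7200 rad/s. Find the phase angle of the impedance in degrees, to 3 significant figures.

-34.7°

X_L = ωL = 66.2 Ω
X_C = 1/(ωC) = 153 Ω
Branch 1 (R+jX_L): Z₁ = 145 + j66.2 Ω, |Z₁| = 159 Ω
Branch 2 (−jX_C): Z₂ = −j153 Ω
Parallel: Z = Z₁Z₂/(Z₁+Z₂), |Z| = 144 Ω, ∠Z = -34.7°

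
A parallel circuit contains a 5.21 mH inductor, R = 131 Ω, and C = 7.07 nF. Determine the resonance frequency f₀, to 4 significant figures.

26.22 kHz

ω₀ = 1/√(LC) = 1/√(0.00521 × 7.07e-09) = 164800 rad/s
f₀ = ω₀/(2π) = 26.22 kHz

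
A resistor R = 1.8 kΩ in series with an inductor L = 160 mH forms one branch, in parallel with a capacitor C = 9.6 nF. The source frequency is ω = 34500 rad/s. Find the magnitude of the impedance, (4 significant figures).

5690 Ω

X_L = ωL = 5520 Ω
X_C = 1/(ωC) = 3019 Ω
Branch 1 (R+jX_L): Z₁ = 1800 + j5520 Ω, |Z₁| = 5806 Ω
Branch 2 (−jX_C): Z₂ = −j3019 Ω
Parallel: Z = Z₁Z₂/(Z₁+Z₂), |Z| = 5690 Ω, ∠Z = -72.31°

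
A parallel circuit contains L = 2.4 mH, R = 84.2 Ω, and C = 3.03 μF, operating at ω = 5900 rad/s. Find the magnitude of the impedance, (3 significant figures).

18.5 Ω

X_L = ωL = 14.2 Ω
X_C = 1/(ωC) = 55.9 Ω
Parallel: admittances add. Y = 1/R + 1/(jωL) + jωC
Y = (0.0119 − j0.0527) S
|Y| = 0.0541 S → |Z| = 1/|Y| = 18.5 Ω, ∠Z = −∠Y = 77.3°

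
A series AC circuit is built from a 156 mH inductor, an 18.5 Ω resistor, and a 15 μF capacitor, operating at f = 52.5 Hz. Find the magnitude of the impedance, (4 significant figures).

ω = 2πf = 329.9 rad/s
X_L = ωL = 51.46 Ω
X_C = 1/(ωC) = 202.1 Ω
Net reactance X = X_L − X_C = -150.6 Ω
Z = 18.50 − j150.6 Ω
|Z| = √(18.50² + 150.6²) = 151.8 Ω

151.8 Ω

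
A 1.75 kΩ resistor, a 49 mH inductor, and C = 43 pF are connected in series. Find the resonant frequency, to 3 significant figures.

110 kHz

ω₀ = 1/√(LC) = 1/√(0.049 × 4.3e-11) = 688900 rad/s
f₀ = ω₀/(2π) = 110 kHz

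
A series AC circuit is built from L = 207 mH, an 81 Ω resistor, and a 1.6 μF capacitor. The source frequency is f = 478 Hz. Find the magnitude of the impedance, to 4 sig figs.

421.5 Ω

ω = 2πf = 3003 rad/s
X_L = ωL = 621.7 Ω
X_C = 1/(ωC) = 208.1 Ω
Net reactance X = X_L − X_C = 413.6 Ω
Z = 81.00 + j413.6 Ω
|Z| = √(81.00² + 413.6²) = 421.5 Ω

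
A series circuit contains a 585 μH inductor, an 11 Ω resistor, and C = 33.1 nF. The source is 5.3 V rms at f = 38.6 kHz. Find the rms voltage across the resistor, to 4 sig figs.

2.842 V

ω = 2πf = 242500 rad/s
X_L = ωL = 141.9 Ω
X_C = 1/(ωC) = 124.6 Ω
Net reactance X = X_L − X_C = 17.31 Ω
Z = 11.00 + j17.31 Ω
|Z| = √(11.00² + 17.31²) = 20.51 Ω
I = V/|Z| = 258.4 mA
V_R = I·|Z_R| = 0.2584 × 11.00 = 2.842 V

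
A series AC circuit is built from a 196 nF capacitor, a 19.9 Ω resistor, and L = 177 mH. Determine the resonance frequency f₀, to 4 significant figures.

ω₀ = 1/√(LC) = 1/√(0.177 × 1.96e-07) = 5369 rad/s
f₀ = ω₀/(2π) = 854.5 Hz

854.5 Hz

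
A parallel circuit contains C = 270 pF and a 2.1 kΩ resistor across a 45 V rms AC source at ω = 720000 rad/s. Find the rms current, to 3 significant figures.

X_C = 1/(ωC) = 5140 Ω
Parallel: admittances add. Y = 1/R + jωC
Y = (0.000476 + j0.000194) S
|Y| = 0.000514 S → |Z| = 1/|Y| = 1940 Ω, ∠Z = −∠Y = -22.2°
I = V/|Z| = 45/1940 = 23.1 mA

23.1 mA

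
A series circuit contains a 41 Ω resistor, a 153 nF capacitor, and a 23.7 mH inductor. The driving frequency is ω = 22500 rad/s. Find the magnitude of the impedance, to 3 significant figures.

X_L = ωL = 533 Ω
X_C = 1/(ωC) = 290 Ω
Net reactance X = X_L − X_C = 243 Ω
Z = 41.0 + j243 Ω
|Z| = √(41.0² + 243²) = 246 Ω

246 Ω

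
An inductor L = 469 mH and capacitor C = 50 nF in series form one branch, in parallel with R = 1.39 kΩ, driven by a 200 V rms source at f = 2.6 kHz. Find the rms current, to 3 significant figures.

147 mA

ω = 2πf = 16340 rad/s
X_L = ωL = 7660 Ω
X_C = 1/(ωC) = 1220 Ω
Branch 1: Z₁ = R = 1390 Ω
Branch 2 (series LC): Z₂ = j(X_L − X_C) = j6440 Ω
Parallel: Z = Z₁Z₂/(Z₁+Z₂), |Z| = 1360 Ω, ∠Z = 12.2°
I = V/|Z| = 200/1360 = 147 mA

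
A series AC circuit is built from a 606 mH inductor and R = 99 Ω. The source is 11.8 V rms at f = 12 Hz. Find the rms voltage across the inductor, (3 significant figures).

4.94 V

ω = 2πf = 75.40 rad/s
X_L = ωL = 45.7 Ω
Z = 99.0 + j45.7 Ω
|Z| = √(99.0² + 45.7²) = 109 Ω
I = V/|Z| = 108 mA
V_L = I·|Z_L| = 0.108 × 45.7 = 4.94 V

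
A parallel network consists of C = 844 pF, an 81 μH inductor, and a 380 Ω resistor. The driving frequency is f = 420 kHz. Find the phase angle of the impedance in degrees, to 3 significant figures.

43.0°

ω = 2πf = 2.639e+06 rad/s
X_L = ωL = 214 Ω
X_C = 1/(ωC) = 449 Ω
Parallel: admittances add. Y = 1/R + 1/(jωL) + jωC
Y = (0.00263 − j0.00245) S
|Y| = 0.00360 S → |Z| = 1/|Y| = 278 Ω, ∠Z = −∠Y = 43.0°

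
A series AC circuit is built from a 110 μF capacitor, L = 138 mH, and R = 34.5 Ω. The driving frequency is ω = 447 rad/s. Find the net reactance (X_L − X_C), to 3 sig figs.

41.3 Ω

X_L = ωL = 61.7 Ω
X_C = 1/(ωC) = 20.3 Ω
X = 61.7 − 20.3 = 41.3 Ω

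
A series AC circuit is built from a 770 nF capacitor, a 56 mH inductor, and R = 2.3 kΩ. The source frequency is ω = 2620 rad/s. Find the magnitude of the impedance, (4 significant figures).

X_L = ωL = 146.7 Ω
X_C = 1/(ωC) = 495.7 Ω
Net reactance X = X_L − X_C = -349.0 Ω
Z = 2300 − j349.0 Ω
|Z| = √(2300² + 349.0²) = 2326 Ω

2326 Ω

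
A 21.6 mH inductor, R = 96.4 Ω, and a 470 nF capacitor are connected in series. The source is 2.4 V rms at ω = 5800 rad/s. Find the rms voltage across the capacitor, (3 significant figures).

X_L = ωL = 125 Ω
X_C = 1/(ωC) = 367 Ω
Net reactance X = X_L − X_C = -242 Ω
Z = 96.4 − j242 Ω
|Z| = √(96.4² + 242²) = 260 Ω
I = V/|Z| = 9.23 mA
V_C = I·|Z_C| = 0.00923 × 367 = 3.39 V

3.39 V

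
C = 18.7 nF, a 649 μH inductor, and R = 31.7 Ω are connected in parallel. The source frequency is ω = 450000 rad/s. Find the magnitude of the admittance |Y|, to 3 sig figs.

31.9 mS

X_L = ωL = 292 Ω
X_C = 1/(ωC) = 119 Ω
Parallel: admittances add. Y = 1/R + 1/(jωL) + jωC
Y = (0.0315 + j0.00499) S
|Y| = 0.0319 S → |Z| = 1/|Y| = 31.3 Ω, ∠Z = −∠Y = -8.99°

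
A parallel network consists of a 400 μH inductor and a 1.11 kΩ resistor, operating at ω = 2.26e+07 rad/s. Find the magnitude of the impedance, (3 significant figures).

1100 Ω

X_L = ωL = 9040 Ω
Parallel: admittances add. Y = 1/R + 1/(jωL)
Y = (0.000901 − j0.000111) S
|Y| = 0.000908 S → |Z| = 1/|Y| = 1100 Ω, ∠Z = −∠Y = 7.00°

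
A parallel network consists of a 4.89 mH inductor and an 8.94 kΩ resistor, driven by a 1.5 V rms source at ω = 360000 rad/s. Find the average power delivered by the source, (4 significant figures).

251.7 μW

X_L = ωL = 1760 Ω
Parallel: admittances add. Y = 1/R + 1/(jωL)
Y = (0.0001119 − j0.0005681) S
|Y| = 0.0005790 S → |Z| = 1/|Y| = 1727 Ω, ∠Z = −∠Y = 78.86°
I = V/|Z| = 868.4 μA
P = VI cos φ = 1.5 × 0.0008684 × cos(78.86°) = 251.7 μW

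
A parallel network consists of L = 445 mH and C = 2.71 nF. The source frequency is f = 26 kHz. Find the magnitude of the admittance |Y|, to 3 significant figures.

429 μS

ω = 2πf = 163400 rad/s
X_L = ωL = 72700 Ω
X_C = 1/(ωC) = 2260 Ω
Parallel: admittances add. Y = 1/(jωL) + jωC
Y = (0 + j0.000429) S
|Y| = 0.000429 S → |Z| = 1/|Y| = 2330 Ω, ∠Z = −∠Y = -90.0°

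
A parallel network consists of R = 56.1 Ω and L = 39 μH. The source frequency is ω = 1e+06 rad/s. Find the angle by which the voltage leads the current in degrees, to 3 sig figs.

55.2°

X_L = ωL = 39.0 Ω
Parallel: admittances add. Y = 1/R + 1/(jωL)
Y = (0.0178 − j0.0256) S
|Y| = 0.0312 S → |Z| = 1/|Y| = 32.0 Ω, ∠Z = −∠Y = 55.2°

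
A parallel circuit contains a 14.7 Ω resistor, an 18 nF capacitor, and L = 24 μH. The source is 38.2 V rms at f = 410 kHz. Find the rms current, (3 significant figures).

2.84 A

ω = 2πf = 2.576e+06 rad/s
X_L = ωL = 61.8 Ω
X_C = 1/(ωC) = 21.6 Ω
Parallel: admittances add. Y = 1/R + 1/(jωL) + jωC
Y = (0.0680 + j0.0302) S
|Y| = 0.0744 S → |Z| = 1/|Y| = 13.4 Ω, ∠Z = −∠Y = -23.9°
I = V/|Z| = 38.2/13.4 = 2.84 A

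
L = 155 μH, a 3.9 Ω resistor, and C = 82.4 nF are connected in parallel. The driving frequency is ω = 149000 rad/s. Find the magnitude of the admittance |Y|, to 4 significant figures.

X_L = ωL = 23.09 Ω
X_C = 1/(ωC) = 81.45 Ω
Parallel: admittances add. Y = 1/R + 1/(jωL) + jωC
Y = (0.2564 − j0.03102) S
|Y| = 0.2583 S → |Z| = 1/|Y| = 3.872 Ω, ∠Z = −∠Y = 6.898°

258.3 mS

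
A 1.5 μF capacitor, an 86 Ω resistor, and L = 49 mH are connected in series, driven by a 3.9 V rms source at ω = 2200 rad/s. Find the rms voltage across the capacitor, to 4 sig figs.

X_L = ωL = 107.8 Ω
X_C = 1/(ωC) = 303.0 Ω
Net reactance X = X_L − X_C = -195.2 Ω
Z = 86.00 − j195.2 Ω
|Z| = √(86.00² + 195.2²) = 213.3 Ω
I = V/|Z| = 18.28 mA
V_C = I·|Z_C| = 0.01828 × 303.0 = 5.540 V

5.540 V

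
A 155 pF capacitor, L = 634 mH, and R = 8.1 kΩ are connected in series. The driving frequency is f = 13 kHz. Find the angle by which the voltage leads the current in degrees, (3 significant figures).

-73.4°

ω = 2πf = 81680 rad/s
X_L = ωL = 51800 Ω
X_C = 1/(ωC) = 79000 Ω
Net reactance X = X_L − X_C = -27200 Ω
Z = 8100 − j27200 Ω
|Z| = √(8100² + 27200²) = 28400 Ω
∠Z = arctan(-27200/8100) = -73.4°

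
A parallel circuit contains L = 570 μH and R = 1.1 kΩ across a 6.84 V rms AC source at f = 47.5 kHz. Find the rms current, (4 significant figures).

40.69 mA

ω = 2πf = 298500 rad/s
X_L = ωL = 170.1 Ω
Parallel: admittances add. Y = 1/R + 1/(jωL)
Y = (0.0009091 − j0.005878) S
|Y| = 0.005948 S → |Z| = 1/|Y| = 168.1 Ω, ∠Z = −∠Y = 81.21°
I = V/|Z| = 6.84/168.1 = 40.69 mA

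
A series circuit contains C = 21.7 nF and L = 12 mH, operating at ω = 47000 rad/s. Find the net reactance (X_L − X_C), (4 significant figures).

X_L = ωL = 564.0 Ω
X_C = 1/(ωC) = 980.5 Ω
X = 564.0 − 980.5 = -416.5 Ω

-416.5 Ω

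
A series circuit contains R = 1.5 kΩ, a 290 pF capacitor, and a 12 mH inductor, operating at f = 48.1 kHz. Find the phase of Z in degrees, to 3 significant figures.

-79.1°

ω = 2πf = 302200 rad/s
X_L = ωL = 3630 Ω
X_C = 1/(ωC) = 11400 Ω
Net reactance X = X_L − X_C = -7780 Ω
Z = 1500 − j7780 Ω
|Z| = √(1500² + 7780²) = 7930 Ω
∠Z = arctan(-7780/1500) = -79.1°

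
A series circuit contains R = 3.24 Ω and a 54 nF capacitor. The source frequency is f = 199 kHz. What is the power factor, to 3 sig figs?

0.214

ω = 2πf = 1.25e+06 rad/s
X_C = 1/(ωC) = 14.8 Ω
Z = 3.24 − j14.8 Ω
|Z| = √(3.24² + 14.8²) = 15.2 Ω
∠Z = arctan(-14.8/3.24) = -77.7°
cos φ = cos(-77.7°) = 0.214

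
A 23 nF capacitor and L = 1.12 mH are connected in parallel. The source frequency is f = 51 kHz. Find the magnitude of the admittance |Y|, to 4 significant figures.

ω = 2πf = 320400 rad/s
X_L = ωL = 358.9 Ω
X_C = 1/(ωC) = 135.7 Ω
Parallel: admittances add. Y = 1/(jωL) + jωC
Y = (0 + j0.004584) S
|Y| = 0.004584 S → |Z| = 1/|Y| = 218.2 Ω, ∠Z = −∠Y = -90.00°

4.584 mS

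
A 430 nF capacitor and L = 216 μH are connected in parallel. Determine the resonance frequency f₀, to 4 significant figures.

ω₀ = 1/√(LC) = 1/√(0.000216 × 4.3e-07) = 103800 rad/s
f₀ = ω₀/(2π) = 16.51 kHz

16.51 kHz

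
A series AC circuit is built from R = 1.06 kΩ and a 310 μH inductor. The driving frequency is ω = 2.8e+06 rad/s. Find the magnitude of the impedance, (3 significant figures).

1370 Ω

X_L = ωL = 868 Ω
Z = 1060 + j868 Ω
|Z| = √(1060² + 868²) = 1370 Ω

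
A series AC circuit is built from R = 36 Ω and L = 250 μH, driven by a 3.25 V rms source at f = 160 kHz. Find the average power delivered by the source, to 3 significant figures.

5.90 mW

ω = 2πf = 1.005e+06 rad/s
X_L = ωL = 251 Ω
Z = 36.0 + j251 Ω
|Z| = √(36.0² + 251²) = 254 Ω
∠Z = arctan(251/36.0) = 81.8°
I = V/|Z| = 12.8 mA
P = VI cos φ = 3.25 × 0.0128 × cos(81.8°) = 5.90 mW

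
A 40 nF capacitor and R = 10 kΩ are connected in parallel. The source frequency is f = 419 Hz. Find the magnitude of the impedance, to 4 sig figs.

ω = 2πf = 2633 rad/s
X_C = 1/(ωC) = 9496 Ω
Parallel: admittances add. Y = 1/R + jωC
Y = (0.0001000 + j0.0001053) S
|Y| = 0.0001452 S → |Z| = 1/|Y| = 6886 Ω, ∠Z = −∠Y = -46.48°

6886 Ω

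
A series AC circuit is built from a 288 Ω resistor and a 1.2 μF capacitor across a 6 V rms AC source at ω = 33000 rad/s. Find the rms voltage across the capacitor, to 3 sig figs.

X_C = 1/(ωC) = 25.3 Ω
Z = 288 − j25.3 Ω
|Z| = √(288² + 25.3²) = 289 Ω
I = V/|Z| = 20.8 mA
V_C = I·|Z_C| = 0.0208 × 25.3 = 0.524 V

0.524 V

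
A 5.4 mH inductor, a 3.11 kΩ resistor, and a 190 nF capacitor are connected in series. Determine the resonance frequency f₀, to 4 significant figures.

4.969 kHz

ω₀ = 1/√(LC) = 1/√(0.0054 × 1.9e-07) = 31220 rad/s
f₀ = ω₀/(2π) = 4.969 kHz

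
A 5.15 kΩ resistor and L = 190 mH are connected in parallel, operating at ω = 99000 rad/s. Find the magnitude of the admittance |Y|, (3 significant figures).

X_L = ωL = 18800 Ω
Parallel: admittances add. Y = 1/R + 1/(jωL)
Y = (0.000194 − j5.32e-05) S
|Y| = 0.000201 S → |Z| = 1/|Y| = 4970 Ω, ∠Z = −∠Y = 15.3°

201 μS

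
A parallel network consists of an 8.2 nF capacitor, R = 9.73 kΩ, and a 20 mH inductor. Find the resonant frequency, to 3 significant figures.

12.4 kHz

ω₀ = 1/√(LC) = 1/√(0.02 × 8.2e-09) = 78090 rad/s
f₀ = ω₀/(2π) = 12.4 kHz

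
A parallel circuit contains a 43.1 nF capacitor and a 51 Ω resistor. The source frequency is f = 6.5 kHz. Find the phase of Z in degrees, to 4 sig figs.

-5.130°

ω = 2πf = 40840 rad/s
X_C = 1/(ωC) = 568.1 Ω
Parallel: admittances add. Y = 1/R + jωC
Y = (0.01961 + j0.001760) S
|Y| = 0.01969 S → |Z| = 1/|Y| = 50.80 Ω, ∠Z = −∠Y = -5.130°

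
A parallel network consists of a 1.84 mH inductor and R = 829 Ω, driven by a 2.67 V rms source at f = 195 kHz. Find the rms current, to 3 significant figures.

ω = 2πf = 1.225e+06 rad/s
X_L = ωL = 2250 Ω
Parallel: admittances add. Y = 1/R + 1/(jωL)
Y = (0.00121 − j0.000444) S
|Y| = 0.00129 S → |Z| = 1/|Y| = 778 Ω, ∠Z = −∠Y = 20.2°
I = V/|Z| = 2.67/778 = 3.43 mA

3.43 mA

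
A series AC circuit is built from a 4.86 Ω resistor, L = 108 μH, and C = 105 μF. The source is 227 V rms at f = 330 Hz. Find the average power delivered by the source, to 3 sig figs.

ω = 2πf = 2073 rad/s
X_L = ωL = 0.224 Ω
X_C = 1/(ωC) = 4.59 Ω
Net reactance X = X_L − X_C = -4.37 Ω
Z = 4.86 − j4.37 Ω
|Z| = √(4.86² + 4.37²) = 6.54 Ω
∠Z = arctan(-4.37/4.86) = -42.0°
I = V/|Z| = 34.7 A
P = VI cos φ = 227 × 34.7 × cos(-42.0°) = 5.86 kW

5.86 kW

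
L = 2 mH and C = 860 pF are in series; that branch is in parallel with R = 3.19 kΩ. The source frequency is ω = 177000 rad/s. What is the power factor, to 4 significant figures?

0.8897

X_L = ωL = 354.0 Ω
X_C = 1/(ωC) = 6569 Ω
Branch 1: Z₁ = R = 3190 Ω
Branch 2 (series LC): Z₂ = j(X_L − X_C) = −j6215 Ω
Parallel: Z = Z₁Z₂/(Z₁+Z₂), |Z| = 2838 Ω, ∠Z = -27.17°
cos φ = cos(-27.17°) = 0.8897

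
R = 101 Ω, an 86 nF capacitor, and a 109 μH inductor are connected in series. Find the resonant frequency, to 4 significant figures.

51.98 kHz

ω₀ = 1/√(LC) = 1/√(0.000109 × 8.6e-08) = 326600 rad/s
f₀ = ω₀/(2π) = 51.98 kHz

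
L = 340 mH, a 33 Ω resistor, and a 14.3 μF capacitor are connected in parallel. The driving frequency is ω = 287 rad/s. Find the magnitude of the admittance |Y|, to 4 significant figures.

30.92 mS

X_L = ωL = 97.58 Ω
X_C = 1/(ωC) = 243.7 Ω
Parallel: admittances add. Y = 1/R + 1/(jωL) + jωC
Y = (0.03030 − j0.006144) S
|Y| = 0.03092 S → |Z| = 1/|Y| = 32.34 Ω, ∠Z = −∠Y = 11.46°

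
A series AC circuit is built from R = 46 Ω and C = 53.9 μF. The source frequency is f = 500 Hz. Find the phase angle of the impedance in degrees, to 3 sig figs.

ω = 2πf = 3142 rad/s
X_C = 1/(ωC) = 5.91 Ω
Z = 46.0 − j5.91 Ω
|Z| = √(46.0² + 5.91²) = 46.4 Ω
∠Z = arctan(-5.91/46.0) = -7.32°

-7.32°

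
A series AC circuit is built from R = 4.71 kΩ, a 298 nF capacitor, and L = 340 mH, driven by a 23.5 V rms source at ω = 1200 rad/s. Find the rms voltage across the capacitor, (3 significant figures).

12.4 V

X_L = ωL = 408 Ω
X_C = 1/(ωC) = 2800 Ω
Net reactance X = X_L − X_C = -2390 Ω
Z = 4710 − j2390 Ω
|Z| = √(4710² + 2390²) = 5280 Ω
I = V/|Z| = 4.45 mA
V_C = I·|Z_C| = 0.00445 × 2800 = 12.4 V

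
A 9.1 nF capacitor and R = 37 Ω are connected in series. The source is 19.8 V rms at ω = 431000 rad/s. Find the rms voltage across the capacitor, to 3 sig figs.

X_C = 1/(ωC) = 255 Ω
Z = 37.0 − j255 Ω
|Z| = √(37.0² + 255²) = 258 Ω
I = V/|Z| = 76.9 mA
V_C = I·|Z_C| = 0.0769 × 255 = 19.6 V

19.6 V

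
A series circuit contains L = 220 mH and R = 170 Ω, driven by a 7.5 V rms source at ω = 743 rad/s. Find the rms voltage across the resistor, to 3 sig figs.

5.41 V

X_L = ωL = 163 Ω
Z = 170 + j163 Ω
|Z| = √(170² + 163²) = 236 Ω
I = V/|Z| = 31.8 mA
V_R = I·|Z_R| = 0.0318 × 170 = 5.41 V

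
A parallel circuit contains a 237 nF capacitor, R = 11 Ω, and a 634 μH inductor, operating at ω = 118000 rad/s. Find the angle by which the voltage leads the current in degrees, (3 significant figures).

-9.12°

X_L = ωL = 74.8 Ω
X_C = 1/(ωC) = 35.8 Ω
Parallel: admittances add. Y = 1/R + 1/(jωL) + jωC
Y = (0.0909 + j0.0146) S
|Y| = 0.0921 S → |Z| = 1/|Y| = 10.9 Ω, ∠Z = −∠Y = -9.12°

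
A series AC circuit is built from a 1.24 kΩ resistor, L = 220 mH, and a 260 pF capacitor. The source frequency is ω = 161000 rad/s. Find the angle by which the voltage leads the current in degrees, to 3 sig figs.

83.9°

X_L = ωL = 35400 Ω
X_C = 1/(ωC) = 23900 Ω
Net reactance X = X_L − X_C = 11500 Ω
Z = 1240 + j11500 Ω
|Z| = √(1240² + 11500²) = 11600 Ω
∠Z = arctan(11500/1240) = 83.9°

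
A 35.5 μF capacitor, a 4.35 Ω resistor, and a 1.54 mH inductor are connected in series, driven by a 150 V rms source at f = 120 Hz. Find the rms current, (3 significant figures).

ω = 2πf = 754.0 rad/s
X_L = ωL = 1.16 Ω
X_C = 1/(ωC) = 37.4 Ω
Net reactance X = X_L − X_C = -36.2 Ω
Z = 4.35 − j36.2 Ω
|Z| = √(4.35² + 36.2²) = 36.5 Ω
I = V/|Z| = 150/36.5 = 4.11 A

4.11 A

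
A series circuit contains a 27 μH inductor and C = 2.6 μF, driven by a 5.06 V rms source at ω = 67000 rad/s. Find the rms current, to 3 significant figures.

X_L = ωL = 1.81 Ω
X_C = 1/(ωC) = 5.74 Ω
Net reactance X = X_L − X_C = -3.93 Ω
Z = − j3.93 Ω
|Z| = √(0² + 3.93²) = 3.93 Ω
I = V/|Z| = 5.06/3.93 = 1.29 A

1.29 A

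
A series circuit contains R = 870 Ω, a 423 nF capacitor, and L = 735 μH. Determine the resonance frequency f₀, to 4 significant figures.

ω₀ = 1/√(LC) = 1/√(0.000735 × 4.23e-07) = 56710 rad/s
f₀ = ω₀/(2π) = 9.026 kHz

9.026 kHz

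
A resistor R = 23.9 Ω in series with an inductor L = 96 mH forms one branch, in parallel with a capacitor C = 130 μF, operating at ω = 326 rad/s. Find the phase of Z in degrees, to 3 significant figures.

X_L = ωL = 31.3 Ω
X_C = 1/(ωC) = 23.6 Ω
Branch 1 (R+jX_L): Z₁ = 23.9 + j31.3 Ω, |Z₁| = 39.4 Ω
Branch 2 (−jX_C): Z₂ = −j23.6 Ω
Parallel: Z = Z₁Z₂/(Z₁+Z₂), |Z| = 37.0 Ω, ∠Z = -55.2°

-55.2°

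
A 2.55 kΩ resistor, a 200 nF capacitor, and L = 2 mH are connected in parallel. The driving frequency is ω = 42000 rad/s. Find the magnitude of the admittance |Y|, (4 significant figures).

3.527 mS

X_L = ωL = 84.00 Ω
X_C = 1/(ωC) = 119.0 Ω
Parallel: admittances add. Y = 1/R + 1/(jωL) + jωC
Y = (0.0003922 − j0.003505) S
|Y| = 0.003527 S → |Z| = 1/|Y| = 283.6 Ω, ∠Z = −∠Y = 83.62°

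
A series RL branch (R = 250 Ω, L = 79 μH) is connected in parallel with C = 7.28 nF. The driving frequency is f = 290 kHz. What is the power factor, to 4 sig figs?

0.2520

ω = 2πf = 1.822e+06 rad/s
X_L = ωL = 143.9 Ω
X_C = 1/(ωC) = 75.39 Ω
Branch 1 (R+jX_L): Z₁ = 250.0 + j143.9 Ω, |Z₁| = 288.5 Ω
Branch 2 (−jX_C): Z₂ = −j75.39 Ω
Parallel: Z = Z₁Z₂/(Z₁+Z₂), |Z| = 83.89 Ω, ∠Z = -75.40°
cos φ = cos(-75.40°) = 0.2520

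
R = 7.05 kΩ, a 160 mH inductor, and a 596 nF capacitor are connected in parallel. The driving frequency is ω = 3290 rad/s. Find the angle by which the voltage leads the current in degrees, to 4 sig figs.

-23.32°

X_L = ωL = 526.4 Ω
X_C = 1/(ωC) = 510.0 Ω
Parallel: admittances add. Y = 1/R + 1/(jωL) + jωC
Y = (0.0001418 + j6.114e-05) S
|Y| = 0.0001545 S → |Z| = 1/|Y| = 6474 Ω, ∠Z = −∠Y = -23.32°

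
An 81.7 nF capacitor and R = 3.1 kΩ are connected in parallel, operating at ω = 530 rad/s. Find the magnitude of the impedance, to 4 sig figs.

3072 Ω

X_C = 1/(ωC) = 23090 Ω
Parallel: admittances add. Y = 1/R + jωC
Y = (0.0003226 + j4.33e-05) S
|Y| = 0.0003255 S → |Z| = 1/|Y| = 3072 Ω, ∠Z = −∠Y = -7.645°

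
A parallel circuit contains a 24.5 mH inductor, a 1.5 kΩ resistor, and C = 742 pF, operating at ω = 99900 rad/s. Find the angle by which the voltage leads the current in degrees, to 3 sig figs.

X_L = ωL = 2450 Ω
X_C = 1/(ωC) = 13500 Ω
Parallel: admittances add. Y = 1/R + 1/(jωL) + jωC
Y = (0.000667 − j0.000334) S
|Y| = 0.000746 S → |Z| = 1/|Y| = 1340 Ω, ∠Z = −∠Y = 26.6°

26.6°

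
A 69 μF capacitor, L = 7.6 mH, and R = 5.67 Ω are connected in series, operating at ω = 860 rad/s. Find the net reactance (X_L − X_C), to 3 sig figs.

X_L = ωL = 6.54 Ω
X_C = 1/(ωC) = 16.9 Ω
X = 6.54 − 16.9 = -10.3 Ω

-10.3 Ω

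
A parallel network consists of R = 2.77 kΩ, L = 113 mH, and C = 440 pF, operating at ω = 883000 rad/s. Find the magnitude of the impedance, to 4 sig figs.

1912 Ω

X_L = ωL = 99780 Ω
X_C = 1/(ωC) = 2574 Ω
Parallel: admittances add. Y = 1/R + 1/(jωL) + jωC
Y = (0.0003610 + j0.0003785) S
|Y| = 0.0005231 S → |Z| = 1/|Y| = 1912 Ω, ∠Z = −∠Y = -46.35°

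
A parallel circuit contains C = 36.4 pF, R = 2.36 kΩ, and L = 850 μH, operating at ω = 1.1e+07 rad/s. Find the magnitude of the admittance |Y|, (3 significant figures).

X_L = ωL = 9350 Ω
X_C = 1/(ωC) = 2500 Ω
Parallel: admittances add. Y = 1/R + 1/(jωL) + jωC
Y = (0.000424 + j0.000293) S
|Y| = 0.000515 S → |Z| = 1/|Y| = 1940 Ω, ∠Z = −∠Y = -34.7°

515 μS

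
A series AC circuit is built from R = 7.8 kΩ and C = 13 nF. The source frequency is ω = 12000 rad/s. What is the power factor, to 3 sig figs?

X_C = 1/(ωC) = 6410 Ω
Z = 7800 − j6410 Ω
|Z| = √(7800² + 6410²) = 10100 Ω
∠Z = arctan(-6410/7800) = -39.4°
cos φ = cos(-39.4°) = 0.773

0.773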